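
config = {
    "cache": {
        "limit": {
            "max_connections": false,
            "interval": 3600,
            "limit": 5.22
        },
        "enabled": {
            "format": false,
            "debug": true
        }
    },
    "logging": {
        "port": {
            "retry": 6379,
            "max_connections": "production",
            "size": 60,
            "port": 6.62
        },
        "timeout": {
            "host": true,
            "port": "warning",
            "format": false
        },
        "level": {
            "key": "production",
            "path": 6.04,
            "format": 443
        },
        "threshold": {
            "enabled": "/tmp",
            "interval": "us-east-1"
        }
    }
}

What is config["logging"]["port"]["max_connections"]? "production"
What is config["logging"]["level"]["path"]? 6.04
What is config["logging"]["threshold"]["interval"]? "us-east-1"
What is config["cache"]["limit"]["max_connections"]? False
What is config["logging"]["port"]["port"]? 6.62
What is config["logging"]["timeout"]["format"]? False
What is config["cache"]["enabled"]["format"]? False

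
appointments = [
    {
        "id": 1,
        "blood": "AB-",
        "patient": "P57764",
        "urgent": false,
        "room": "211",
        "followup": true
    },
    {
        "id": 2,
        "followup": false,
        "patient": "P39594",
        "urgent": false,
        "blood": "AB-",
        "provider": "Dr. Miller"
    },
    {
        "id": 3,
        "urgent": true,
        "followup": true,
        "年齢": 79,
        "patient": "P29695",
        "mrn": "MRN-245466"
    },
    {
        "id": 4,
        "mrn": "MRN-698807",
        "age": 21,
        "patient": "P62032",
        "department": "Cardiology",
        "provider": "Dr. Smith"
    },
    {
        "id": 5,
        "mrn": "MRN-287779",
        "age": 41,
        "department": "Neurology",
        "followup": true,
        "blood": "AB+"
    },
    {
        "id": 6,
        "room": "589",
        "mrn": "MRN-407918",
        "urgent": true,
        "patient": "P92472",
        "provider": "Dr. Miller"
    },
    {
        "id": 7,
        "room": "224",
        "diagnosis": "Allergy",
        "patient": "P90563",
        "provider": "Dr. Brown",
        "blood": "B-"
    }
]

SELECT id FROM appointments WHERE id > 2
[3, 4, 5, 6, 7]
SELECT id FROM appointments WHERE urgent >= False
[1, 2, 3, 6]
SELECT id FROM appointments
[1, 2, 3, 4, 5, 6, 7]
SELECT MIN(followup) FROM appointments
False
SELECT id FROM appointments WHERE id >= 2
[2, 3, 4, 5, 6, 7]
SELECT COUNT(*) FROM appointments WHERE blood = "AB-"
2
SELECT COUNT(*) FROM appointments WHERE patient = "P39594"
1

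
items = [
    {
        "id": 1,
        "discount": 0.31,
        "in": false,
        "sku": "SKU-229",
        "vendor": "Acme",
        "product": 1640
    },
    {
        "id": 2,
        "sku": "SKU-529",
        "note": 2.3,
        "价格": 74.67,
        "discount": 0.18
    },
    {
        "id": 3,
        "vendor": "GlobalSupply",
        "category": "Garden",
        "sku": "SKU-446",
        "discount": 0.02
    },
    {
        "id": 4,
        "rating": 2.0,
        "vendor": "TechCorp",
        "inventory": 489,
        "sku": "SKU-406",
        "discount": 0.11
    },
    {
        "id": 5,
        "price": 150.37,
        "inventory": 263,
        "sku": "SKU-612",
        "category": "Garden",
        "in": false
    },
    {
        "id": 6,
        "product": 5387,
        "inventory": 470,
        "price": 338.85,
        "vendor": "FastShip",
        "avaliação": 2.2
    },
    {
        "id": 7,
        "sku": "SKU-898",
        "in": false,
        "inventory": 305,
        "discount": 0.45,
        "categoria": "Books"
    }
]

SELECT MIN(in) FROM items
False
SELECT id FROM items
[1, 2, 3, 4, 5, 6, 7]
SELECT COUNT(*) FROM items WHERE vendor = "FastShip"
1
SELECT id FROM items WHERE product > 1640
[6]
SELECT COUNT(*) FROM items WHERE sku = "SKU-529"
1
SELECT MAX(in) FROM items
False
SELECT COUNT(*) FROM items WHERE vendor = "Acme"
1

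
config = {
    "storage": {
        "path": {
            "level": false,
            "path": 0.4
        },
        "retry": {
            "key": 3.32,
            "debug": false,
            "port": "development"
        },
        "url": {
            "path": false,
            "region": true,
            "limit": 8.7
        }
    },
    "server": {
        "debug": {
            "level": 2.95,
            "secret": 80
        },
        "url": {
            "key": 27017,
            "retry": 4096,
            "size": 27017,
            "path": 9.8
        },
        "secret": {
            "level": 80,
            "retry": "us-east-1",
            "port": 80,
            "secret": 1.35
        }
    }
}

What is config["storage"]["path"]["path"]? 0.4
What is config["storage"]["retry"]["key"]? 3.32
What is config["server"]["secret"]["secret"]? 1.35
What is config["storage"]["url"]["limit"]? 8.7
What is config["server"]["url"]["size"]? 27017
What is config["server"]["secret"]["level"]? 80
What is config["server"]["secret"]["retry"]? "us-east-1"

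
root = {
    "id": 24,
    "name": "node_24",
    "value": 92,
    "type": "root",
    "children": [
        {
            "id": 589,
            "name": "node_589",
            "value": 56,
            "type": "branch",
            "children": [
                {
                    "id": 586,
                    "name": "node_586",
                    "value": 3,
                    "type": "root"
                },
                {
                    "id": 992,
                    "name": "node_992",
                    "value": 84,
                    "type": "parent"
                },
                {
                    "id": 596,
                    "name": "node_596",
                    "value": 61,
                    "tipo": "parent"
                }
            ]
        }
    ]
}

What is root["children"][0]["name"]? "node_589"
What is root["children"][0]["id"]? 589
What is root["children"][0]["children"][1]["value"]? 84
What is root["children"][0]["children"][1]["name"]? "node_992"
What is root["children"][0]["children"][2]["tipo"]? "parent"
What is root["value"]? 92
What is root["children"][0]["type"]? "branch"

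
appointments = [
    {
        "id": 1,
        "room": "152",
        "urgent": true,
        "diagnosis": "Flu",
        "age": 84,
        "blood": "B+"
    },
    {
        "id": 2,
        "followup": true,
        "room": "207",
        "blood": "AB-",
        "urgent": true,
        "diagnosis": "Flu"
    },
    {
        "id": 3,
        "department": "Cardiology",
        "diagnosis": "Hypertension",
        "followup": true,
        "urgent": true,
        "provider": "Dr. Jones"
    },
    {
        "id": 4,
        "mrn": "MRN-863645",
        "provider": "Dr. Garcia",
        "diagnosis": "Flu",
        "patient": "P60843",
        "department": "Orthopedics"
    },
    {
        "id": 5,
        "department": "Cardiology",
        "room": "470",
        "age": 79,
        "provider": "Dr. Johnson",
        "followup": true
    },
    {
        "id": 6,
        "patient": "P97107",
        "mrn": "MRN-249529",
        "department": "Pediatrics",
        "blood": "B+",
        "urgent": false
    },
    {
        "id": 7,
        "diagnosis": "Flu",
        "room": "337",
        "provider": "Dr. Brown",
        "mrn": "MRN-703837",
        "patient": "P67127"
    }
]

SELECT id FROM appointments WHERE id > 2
[3, 4, 5, 6, 7]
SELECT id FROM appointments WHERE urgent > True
[]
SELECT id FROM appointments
[1, 2, 3, 4, 5, 6, 7]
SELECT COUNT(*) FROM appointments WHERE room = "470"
1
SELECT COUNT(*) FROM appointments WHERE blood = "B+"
2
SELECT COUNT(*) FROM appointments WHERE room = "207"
1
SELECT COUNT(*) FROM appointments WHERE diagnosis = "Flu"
4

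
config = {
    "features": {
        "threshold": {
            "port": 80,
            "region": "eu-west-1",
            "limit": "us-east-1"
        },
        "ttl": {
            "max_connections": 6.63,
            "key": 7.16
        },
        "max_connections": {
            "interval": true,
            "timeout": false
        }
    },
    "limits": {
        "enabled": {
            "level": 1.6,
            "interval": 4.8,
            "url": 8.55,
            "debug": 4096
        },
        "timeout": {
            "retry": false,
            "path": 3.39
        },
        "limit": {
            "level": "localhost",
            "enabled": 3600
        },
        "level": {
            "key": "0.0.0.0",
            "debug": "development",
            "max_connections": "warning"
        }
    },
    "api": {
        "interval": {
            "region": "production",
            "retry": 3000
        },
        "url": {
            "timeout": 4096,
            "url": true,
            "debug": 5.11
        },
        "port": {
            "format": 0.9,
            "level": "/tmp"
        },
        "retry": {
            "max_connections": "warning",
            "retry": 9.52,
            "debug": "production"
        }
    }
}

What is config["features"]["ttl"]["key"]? 7.16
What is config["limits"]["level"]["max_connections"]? "warning"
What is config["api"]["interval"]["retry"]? 3000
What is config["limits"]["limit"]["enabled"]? 3600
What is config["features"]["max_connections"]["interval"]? True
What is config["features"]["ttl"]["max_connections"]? 6.63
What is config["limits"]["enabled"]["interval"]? 4.8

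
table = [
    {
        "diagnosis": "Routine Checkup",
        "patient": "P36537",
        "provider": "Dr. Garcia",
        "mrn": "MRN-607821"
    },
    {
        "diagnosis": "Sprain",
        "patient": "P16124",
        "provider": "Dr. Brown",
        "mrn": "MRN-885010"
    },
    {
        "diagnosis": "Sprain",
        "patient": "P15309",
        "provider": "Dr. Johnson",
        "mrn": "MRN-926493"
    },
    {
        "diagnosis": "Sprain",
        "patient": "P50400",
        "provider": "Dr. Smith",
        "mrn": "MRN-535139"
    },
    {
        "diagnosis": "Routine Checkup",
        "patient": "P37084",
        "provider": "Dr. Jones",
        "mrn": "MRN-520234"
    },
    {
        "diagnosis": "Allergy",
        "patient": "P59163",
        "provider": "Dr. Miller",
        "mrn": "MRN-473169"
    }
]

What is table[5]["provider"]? "Dr. Miller"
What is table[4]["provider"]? "Dr. Jones"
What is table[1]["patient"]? "P16124"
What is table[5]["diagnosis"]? "Allergy"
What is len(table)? 6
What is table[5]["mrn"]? "MRN-473169"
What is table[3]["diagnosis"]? "Sprain"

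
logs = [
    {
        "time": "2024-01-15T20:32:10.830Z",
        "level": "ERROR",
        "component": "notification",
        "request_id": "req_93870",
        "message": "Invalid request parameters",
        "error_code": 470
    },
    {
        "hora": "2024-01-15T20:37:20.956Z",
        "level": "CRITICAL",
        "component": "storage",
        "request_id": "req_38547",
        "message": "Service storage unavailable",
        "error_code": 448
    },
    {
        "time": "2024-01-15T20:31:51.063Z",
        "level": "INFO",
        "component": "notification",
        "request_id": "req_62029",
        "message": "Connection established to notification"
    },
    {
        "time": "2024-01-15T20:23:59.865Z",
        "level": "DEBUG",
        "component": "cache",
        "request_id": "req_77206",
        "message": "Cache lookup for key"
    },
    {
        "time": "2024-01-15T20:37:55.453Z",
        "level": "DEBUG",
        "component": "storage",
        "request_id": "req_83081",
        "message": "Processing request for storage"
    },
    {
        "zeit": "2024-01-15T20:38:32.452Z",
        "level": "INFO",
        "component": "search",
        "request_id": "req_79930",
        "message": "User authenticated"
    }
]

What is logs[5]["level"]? "INFO"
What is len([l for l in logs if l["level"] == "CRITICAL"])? 1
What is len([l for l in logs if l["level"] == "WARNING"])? 0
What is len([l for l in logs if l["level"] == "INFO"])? 2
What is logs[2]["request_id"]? "req_62029"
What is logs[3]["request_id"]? "req_77206"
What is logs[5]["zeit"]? "2024-01-15T20:38:32.452Z"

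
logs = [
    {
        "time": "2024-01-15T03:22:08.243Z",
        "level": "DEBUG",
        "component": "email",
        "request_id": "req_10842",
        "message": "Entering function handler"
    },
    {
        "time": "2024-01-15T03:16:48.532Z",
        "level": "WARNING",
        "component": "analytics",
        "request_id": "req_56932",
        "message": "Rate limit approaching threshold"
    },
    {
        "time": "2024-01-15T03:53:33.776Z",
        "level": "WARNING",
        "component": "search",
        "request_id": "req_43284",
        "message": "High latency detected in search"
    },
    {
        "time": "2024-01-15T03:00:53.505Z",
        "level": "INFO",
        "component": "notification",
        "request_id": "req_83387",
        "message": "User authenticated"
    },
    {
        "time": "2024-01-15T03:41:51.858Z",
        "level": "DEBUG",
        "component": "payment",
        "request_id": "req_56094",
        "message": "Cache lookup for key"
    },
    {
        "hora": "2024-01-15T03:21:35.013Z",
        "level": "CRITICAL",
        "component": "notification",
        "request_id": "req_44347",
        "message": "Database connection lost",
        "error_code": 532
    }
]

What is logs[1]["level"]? "WARNING"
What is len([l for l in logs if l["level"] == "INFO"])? 1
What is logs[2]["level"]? "WARNING"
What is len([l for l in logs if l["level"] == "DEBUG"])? 2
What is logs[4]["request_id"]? "req_56094"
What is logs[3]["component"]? "notification"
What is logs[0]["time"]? "2024-01-15T03:22:08.243Z"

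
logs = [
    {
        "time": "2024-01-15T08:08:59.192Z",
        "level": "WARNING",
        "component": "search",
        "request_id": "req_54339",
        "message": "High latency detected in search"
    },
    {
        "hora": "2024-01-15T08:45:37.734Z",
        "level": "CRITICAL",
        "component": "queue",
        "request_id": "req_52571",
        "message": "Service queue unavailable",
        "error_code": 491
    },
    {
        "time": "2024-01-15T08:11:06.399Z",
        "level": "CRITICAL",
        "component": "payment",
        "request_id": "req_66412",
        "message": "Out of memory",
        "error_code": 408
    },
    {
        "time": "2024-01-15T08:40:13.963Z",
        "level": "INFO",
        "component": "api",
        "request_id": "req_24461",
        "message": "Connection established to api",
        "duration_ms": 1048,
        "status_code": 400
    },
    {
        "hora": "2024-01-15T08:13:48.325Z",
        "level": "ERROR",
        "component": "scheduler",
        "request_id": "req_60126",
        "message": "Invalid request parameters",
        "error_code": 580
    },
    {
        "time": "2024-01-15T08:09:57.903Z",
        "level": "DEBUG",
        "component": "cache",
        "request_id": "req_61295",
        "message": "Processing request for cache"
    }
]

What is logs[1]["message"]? "Service queue unavailable"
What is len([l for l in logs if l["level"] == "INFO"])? 1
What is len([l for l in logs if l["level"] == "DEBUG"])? 1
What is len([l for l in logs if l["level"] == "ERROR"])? 1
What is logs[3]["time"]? "2024-01-15T08:40:13.963Z"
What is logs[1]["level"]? "CRITICAL"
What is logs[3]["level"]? "INFO"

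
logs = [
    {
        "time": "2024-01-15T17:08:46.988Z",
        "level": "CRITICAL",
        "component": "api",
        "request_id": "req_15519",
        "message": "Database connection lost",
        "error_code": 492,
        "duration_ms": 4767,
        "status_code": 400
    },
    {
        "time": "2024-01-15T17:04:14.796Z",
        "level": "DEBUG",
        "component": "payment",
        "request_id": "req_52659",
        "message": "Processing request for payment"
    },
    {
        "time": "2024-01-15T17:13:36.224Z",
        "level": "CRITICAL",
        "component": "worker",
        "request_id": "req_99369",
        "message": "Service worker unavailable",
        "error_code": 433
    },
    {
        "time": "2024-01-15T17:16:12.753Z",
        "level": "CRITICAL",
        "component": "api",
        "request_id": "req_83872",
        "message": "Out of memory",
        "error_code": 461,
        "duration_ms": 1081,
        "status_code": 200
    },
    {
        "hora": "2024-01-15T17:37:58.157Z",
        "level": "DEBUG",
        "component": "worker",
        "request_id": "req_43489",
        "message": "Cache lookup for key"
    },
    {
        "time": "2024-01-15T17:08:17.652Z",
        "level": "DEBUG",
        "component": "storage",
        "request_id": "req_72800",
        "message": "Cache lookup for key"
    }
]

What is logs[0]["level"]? "CRITICAL"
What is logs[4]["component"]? "worker"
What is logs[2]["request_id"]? "req_99369"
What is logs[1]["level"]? "DEBUG"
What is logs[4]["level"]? "DEBUG"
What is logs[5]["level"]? "DEBUG"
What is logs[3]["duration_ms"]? 1081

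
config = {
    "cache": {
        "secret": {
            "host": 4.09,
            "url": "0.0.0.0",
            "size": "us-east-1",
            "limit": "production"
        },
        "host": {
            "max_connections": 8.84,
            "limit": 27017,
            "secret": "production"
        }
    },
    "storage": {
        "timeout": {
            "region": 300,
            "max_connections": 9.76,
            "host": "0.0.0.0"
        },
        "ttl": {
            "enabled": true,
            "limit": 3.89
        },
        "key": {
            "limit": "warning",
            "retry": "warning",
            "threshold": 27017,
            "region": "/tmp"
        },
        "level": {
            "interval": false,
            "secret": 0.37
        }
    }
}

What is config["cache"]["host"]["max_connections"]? 8.84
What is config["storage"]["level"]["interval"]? False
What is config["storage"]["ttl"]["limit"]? 3.89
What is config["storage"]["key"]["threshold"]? 27017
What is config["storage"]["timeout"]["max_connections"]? 9.76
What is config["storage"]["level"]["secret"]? 0.37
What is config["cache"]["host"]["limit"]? 27017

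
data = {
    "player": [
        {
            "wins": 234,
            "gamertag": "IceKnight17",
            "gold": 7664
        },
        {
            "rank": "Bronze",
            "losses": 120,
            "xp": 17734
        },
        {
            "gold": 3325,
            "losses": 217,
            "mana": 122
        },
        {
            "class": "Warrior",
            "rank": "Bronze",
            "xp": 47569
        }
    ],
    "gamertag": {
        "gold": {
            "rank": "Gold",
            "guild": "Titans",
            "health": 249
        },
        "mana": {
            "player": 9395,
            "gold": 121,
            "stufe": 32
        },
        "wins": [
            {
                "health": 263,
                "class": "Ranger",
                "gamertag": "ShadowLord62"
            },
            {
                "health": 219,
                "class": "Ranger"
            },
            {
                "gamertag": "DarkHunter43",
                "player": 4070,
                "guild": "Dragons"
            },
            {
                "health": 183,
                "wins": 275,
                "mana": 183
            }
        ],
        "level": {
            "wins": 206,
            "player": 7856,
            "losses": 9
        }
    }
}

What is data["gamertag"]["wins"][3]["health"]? 183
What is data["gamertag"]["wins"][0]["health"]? 263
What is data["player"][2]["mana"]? 122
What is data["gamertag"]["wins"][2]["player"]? 4070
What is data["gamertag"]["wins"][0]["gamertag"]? "ShadowLord62"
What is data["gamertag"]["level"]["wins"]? 206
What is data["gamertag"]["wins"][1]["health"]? 219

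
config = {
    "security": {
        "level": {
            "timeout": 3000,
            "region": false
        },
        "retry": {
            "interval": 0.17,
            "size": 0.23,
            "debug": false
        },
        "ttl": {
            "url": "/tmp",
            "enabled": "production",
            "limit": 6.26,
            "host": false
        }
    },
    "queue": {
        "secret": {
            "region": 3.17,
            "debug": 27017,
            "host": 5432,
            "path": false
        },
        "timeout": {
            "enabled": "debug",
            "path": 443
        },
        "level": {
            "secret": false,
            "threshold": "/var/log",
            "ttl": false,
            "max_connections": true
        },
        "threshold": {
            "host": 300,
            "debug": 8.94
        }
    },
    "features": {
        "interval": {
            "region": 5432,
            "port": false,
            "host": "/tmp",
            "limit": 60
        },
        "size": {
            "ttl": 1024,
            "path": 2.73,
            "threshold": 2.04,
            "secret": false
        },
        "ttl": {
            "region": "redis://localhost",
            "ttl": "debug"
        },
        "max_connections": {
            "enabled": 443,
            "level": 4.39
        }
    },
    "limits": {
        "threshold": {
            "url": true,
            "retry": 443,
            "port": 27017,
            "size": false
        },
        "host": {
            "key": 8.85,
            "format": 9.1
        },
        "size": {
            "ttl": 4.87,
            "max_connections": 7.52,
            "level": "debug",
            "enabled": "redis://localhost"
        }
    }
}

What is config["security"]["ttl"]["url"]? "/tmp"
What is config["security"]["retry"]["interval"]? 0.17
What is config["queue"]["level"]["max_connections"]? True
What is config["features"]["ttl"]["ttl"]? "debug"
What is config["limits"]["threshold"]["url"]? True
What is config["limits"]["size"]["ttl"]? 4.87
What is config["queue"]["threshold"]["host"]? 300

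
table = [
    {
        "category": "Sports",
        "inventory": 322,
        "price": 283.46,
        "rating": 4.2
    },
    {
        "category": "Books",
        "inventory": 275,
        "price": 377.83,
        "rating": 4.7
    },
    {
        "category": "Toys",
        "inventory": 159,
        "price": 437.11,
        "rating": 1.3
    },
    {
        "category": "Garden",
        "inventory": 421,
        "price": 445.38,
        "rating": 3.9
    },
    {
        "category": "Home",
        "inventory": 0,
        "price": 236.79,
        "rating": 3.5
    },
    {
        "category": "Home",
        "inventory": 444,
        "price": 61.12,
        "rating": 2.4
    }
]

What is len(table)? 6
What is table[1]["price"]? 377.83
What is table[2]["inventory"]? 159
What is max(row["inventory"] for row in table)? 444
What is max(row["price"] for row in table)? 445.38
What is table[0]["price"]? 283.46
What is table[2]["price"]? 437.11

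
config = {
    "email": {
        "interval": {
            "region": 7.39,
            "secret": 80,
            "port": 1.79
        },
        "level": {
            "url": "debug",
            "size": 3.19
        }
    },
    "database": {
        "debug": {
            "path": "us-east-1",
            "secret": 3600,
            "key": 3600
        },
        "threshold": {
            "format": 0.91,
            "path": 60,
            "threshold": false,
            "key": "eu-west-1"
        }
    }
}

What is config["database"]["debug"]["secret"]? 3600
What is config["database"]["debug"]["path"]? "us-east-1"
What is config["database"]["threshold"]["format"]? 0.91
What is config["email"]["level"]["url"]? "debug"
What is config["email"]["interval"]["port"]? 1.79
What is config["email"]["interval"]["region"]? 7.39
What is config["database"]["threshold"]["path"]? 60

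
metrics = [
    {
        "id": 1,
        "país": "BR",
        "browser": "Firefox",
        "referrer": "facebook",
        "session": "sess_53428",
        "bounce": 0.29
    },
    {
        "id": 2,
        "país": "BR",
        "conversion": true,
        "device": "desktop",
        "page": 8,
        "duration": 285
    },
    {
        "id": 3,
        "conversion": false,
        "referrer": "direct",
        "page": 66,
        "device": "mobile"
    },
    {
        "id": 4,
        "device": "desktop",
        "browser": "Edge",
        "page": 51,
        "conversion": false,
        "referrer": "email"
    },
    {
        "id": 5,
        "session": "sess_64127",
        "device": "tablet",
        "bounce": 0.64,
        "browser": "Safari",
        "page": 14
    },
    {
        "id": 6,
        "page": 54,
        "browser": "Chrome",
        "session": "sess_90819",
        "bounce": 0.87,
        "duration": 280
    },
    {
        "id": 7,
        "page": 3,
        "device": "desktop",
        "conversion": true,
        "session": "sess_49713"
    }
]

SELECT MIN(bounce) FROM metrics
0.29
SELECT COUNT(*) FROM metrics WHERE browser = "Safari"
1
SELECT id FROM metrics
[1, 2, 3, 4, 5, 6, 7]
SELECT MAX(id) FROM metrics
7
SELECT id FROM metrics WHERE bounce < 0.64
[1]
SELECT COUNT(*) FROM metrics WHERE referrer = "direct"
1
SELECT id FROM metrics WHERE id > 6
[7]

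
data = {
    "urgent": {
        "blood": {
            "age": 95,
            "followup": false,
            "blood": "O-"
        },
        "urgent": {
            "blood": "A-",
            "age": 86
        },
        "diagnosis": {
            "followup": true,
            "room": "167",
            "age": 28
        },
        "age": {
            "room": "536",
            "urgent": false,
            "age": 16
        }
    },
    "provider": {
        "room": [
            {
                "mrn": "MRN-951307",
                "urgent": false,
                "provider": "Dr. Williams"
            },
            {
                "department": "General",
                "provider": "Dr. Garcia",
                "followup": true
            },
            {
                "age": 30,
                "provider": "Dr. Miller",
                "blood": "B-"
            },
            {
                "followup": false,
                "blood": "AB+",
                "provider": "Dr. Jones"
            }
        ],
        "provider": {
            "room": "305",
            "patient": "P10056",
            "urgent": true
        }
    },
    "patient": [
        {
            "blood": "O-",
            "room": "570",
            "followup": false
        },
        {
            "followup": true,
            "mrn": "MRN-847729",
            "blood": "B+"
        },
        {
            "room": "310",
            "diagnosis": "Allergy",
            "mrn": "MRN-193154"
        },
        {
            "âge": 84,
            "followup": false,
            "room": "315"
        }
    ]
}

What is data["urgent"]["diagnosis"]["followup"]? True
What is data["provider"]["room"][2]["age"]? 30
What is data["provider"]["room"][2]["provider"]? "Dr. Miller"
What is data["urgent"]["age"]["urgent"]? False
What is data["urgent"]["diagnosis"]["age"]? 28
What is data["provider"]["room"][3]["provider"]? "Dr. Jones"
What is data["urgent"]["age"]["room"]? "536"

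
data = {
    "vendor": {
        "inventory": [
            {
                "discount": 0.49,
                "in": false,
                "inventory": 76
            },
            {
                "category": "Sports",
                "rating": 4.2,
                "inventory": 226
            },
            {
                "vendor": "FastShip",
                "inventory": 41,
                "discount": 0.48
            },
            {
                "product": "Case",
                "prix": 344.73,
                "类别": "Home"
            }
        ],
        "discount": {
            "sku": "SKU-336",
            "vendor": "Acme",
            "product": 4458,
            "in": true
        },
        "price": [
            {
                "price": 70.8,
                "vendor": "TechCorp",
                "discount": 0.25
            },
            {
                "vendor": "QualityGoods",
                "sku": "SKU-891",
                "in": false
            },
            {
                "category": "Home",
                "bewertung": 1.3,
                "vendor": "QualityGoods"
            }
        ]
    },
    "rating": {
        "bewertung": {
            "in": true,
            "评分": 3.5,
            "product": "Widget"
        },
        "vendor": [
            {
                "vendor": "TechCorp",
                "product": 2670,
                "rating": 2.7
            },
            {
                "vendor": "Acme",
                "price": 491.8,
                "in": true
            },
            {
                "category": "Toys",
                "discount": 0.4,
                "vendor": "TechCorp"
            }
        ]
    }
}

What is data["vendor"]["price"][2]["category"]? "Home"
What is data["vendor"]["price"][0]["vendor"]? "TechCorp"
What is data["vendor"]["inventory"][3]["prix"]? 344.73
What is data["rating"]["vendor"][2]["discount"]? 0.4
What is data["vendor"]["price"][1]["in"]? False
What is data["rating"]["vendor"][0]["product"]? 2670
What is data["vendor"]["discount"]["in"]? True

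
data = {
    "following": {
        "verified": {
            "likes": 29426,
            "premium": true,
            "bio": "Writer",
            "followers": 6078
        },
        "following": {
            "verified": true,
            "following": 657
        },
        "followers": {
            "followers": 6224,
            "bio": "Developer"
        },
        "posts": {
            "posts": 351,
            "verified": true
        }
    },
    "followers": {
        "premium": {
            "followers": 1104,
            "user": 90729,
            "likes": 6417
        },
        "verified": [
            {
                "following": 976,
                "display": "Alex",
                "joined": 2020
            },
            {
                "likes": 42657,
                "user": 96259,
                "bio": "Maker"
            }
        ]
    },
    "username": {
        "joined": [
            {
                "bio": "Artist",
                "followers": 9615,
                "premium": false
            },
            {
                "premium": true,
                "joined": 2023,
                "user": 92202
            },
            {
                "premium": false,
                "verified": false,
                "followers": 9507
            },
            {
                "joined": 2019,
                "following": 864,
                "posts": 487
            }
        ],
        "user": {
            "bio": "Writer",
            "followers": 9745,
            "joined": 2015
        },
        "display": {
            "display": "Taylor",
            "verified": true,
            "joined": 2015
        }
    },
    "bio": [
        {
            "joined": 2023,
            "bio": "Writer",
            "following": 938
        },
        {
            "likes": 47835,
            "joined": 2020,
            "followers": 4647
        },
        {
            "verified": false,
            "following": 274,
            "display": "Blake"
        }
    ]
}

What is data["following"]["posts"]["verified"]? True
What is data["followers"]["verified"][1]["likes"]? 42657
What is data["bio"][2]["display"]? "Blake"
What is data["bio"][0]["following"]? 938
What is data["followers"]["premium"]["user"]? 90729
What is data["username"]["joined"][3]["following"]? 864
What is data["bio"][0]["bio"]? "Writer"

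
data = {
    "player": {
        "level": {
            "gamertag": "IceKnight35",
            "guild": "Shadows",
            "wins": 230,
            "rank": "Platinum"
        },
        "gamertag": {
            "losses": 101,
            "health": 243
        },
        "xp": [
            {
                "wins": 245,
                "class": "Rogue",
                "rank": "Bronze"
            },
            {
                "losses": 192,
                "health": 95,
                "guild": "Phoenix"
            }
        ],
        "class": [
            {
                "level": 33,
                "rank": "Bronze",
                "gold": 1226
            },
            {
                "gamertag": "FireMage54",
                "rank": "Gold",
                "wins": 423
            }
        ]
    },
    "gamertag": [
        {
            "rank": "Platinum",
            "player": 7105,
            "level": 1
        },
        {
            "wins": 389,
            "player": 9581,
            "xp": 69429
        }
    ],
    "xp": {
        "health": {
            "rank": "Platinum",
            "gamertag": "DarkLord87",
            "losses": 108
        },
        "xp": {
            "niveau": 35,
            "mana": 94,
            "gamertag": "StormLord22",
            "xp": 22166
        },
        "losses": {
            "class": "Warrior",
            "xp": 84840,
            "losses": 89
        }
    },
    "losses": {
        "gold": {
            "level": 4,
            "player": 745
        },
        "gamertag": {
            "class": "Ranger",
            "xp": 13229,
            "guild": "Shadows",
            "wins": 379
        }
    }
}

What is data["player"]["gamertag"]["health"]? 243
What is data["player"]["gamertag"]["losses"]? 101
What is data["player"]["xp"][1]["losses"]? 192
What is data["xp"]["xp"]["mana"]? 94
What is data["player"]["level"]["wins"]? 230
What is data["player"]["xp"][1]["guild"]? "Phoenix"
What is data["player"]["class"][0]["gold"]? 1226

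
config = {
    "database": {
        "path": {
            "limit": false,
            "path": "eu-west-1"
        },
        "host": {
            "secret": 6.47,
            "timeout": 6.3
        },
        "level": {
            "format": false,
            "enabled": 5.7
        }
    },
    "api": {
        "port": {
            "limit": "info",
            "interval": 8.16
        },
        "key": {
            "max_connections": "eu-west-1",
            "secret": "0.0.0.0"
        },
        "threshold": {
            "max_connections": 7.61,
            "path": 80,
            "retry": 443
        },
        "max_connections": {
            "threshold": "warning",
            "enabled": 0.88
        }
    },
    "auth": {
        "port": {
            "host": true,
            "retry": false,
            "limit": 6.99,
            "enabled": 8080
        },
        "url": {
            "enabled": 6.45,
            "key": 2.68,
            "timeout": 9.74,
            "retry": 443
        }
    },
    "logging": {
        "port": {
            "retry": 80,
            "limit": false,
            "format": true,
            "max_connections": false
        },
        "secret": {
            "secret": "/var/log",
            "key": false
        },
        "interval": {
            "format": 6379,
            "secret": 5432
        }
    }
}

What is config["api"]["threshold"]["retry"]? 443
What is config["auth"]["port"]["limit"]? 6.99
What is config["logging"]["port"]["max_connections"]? False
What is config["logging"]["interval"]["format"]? 6379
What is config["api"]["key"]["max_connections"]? "eu-west-1"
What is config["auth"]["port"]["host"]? True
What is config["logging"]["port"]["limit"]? False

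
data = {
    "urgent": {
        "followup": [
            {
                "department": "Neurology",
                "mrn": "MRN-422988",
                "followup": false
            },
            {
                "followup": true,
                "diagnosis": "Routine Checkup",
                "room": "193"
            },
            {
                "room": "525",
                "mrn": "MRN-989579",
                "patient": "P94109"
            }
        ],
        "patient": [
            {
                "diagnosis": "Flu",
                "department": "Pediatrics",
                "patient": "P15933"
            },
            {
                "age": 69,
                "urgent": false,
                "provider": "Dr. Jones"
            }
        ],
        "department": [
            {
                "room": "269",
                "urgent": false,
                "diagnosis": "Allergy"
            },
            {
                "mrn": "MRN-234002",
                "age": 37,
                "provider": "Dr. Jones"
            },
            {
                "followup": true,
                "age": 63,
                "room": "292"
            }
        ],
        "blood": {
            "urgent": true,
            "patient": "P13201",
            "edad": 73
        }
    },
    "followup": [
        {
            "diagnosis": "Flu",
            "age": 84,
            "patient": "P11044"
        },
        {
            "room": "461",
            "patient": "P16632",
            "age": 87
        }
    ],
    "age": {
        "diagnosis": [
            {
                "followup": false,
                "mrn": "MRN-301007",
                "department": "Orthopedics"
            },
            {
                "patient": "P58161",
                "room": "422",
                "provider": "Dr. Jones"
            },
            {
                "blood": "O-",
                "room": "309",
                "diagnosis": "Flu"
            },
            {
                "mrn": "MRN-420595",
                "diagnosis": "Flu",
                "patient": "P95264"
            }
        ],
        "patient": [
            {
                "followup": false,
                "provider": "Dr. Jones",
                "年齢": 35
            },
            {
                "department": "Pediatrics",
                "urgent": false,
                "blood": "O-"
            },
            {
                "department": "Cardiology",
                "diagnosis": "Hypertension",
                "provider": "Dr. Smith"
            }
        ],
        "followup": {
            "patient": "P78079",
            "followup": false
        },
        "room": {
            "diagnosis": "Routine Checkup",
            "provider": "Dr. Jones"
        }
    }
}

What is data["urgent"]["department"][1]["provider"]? "Dr. Jones"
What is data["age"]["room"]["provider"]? "Dr. Jones"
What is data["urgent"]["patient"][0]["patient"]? "P15933"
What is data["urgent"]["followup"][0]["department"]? "Neurology"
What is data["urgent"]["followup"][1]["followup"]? True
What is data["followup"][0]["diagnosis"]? "Flu"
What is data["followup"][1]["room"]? "461"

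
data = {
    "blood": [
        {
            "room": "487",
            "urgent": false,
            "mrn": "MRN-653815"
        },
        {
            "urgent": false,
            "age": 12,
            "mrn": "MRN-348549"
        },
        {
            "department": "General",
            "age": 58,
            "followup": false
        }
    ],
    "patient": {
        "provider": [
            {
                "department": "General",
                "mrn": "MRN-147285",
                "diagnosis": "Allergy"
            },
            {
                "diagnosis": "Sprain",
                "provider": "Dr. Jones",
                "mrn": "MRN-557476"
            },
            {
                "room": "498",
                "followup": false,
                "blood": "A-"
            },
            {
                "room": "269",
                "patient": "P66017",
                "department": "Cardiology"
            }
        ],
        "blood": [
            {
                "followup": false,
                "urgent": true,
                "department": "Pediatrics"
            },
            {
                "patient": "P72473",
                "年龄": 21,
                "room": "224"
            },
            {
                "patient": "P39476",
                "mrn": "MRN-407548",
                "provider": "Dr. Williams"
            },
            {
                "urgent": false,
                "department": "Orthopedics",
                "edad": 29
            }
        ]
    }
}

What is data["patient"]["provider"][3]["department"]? "Cardiology"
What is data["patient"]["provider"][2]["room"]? "498"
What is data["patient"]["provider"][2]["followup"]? False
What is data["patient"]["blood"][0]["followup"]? False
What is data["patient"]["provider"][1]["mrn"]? "MRN-557476"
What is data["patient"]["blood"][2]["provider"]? "Dr. Williams"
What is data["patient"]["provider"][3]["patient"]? "P66017"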